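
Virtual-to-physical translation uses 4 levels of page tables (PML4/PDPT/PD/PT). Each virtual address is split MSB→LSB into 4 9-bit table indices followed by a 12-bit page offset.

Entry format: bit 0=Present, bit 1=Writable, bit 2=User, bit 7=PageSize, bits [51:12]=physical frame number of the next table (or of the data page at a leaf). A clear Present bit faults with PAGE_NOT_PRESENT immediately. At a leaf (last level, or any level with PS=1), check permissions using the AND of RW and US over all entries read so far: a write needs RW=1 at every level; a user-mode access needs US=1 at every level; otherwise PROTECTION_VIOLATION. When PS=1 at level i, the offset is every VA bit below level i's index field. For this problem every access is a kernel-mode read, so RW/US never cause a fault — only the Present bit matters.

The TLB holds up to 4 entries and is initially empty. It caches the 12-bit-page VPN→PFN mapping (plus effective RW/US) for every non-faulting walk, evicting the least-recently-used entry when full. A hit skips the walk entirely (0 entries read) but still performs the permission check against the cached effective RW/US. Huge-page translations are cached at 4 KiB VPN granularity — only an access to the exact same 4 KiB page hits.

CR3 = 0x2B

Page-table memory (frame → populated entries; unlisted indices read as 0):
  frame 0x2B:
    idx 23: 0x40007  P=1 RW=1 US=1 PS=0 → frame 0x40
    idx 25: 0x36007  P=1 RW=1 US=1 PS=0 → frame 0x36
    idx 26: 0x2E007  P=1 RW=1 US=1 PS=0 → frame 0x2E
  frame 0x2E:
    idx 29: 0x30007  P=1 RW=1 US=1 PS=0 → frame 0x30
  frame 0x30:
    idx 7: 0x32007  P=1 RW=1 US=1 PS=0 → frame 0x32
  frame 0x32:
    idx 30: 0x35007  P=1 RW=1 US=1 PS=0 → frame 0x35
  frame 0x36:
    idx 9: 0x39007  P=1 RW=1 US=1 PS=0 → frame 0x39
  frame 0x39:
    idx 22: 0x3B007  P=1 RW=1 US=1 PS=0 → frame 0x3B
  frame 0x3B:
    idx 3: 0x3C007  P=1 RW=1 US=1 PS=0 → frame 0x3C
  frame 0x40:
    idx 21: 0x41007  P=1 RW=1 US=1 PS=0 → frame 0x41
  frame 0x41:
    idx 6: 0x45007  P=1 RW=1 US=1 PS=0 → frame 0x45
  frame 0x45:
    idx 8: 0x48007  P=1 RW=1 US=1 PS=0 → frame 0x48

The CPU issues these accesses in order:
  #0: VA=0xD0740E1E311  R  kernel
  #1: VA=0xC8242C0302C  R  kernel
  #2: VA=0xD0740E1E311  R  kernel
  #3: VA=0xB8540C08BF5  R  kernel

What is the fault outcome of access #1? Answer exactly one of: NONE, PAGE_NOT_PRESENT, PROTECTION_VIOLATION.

Trace:
#0 VA=0xD0740E1E311 (r,kernel):
  [0] read 0x2B idx=26: raw=0x2E007 flags P=1 W=1 U=1 S=0
  [1] read 0x2E idx=29: raw=0x30007 flags P=1 W=1 U=1 S=0
  [2] read 0x30 idx=7: raw=0x32007 flags P=1 W=1 U=1 S=0
  [3] read 0x32 idx=30: raw=0x35007 flags P=1 W=1 U=1 S=0
  → PA=0x35311  (4 entries read)
#1 VA=0xC8242C0302C (r,kernel):
  [0] read 0x2B idx=25: raw=0x36007 flags P=1 W=1 U=1 S=0
  [1] read 0x36 idx=9: raw=0x39007 flags P=1 W=1 U=1 S=0
  [2] read 0x39 idx=22: raw=0x3B007 flags P=1 W=1 U=1 S=0
  [3] read 0x3B idx=3: raw=0x3C007 flags P=1 W=1 U=1 S=0
  → PA=0x3C02C  (4 entries read)
#2 VA=0xD0740E1E311 (r,kernel):
  TLB hit vpn=0xD0740E1E → PA=0x35311
#3 VA=0xB8540C08BF5 (r,kernel):
  [0] read 0x2B idx=23: raw=0x40007 flags P=1 W=1 U=1 S=0
  [1] read 0x40 idx=21: raw=0x41007 flags P=1 W=1 U=1 S=0
  [2] read 0x41 idx=6: raw=0x45007 flags P=1 W=1 U=1 S=0
  [3] read 0x45 idx=8: raw=0x48007 flags P=1 W=1 U=1 S=0
  → PA=0x48BF5  (4 entries read)

Access #1 fault: NONE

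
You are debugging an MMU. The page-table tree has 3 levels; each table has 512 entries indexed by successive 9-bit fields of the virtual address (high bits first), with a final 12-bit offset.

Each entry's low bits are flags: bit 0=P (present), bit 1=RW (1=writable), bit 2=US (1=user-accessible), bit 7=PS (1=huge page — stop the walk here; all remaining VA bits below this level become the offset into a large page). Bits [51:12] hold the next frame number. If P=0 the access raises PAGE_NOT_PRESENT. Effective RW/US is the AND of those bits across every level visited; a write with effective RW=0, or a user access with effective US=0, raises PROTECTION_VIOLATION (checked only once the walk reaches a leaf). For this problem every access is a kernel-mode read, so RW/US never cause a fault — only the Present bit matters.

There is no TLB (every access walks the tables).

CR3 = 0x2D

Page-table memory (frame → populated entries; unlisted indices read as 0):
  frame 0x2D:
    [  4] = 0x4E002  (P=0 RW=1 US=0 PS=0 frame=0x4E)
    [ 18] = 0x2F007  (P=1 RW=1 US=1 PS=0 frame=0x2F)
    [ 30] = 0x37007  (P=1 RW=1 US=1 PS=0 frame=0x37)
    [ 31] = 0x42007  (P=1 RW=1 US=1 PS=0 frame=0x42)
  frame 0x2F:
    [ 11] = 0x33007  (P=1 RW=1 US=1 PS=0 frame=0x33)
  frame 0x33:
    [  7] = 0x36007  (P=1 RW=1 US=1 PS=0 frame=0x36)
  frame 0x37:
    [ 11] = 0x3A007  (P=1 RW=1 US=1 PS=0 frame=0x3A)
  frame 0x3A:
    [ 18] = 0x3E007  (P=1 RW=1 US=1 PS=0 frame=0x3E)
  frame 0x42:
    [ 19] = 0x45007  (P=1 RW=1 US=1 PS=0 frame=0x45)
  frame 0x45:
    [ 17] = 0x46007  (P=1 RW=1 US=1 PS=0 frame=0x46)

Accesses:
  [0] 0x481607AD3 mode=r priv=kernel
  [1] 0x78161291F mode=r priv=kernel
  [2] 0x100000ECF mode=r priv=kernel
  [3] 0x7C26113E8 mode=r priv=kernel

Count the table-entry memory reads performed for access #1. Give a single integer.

Trace:
#0 VA=0x481607AD3 (r,kernel):
  lvl0: tbl 0x2D, slot 18 ⇒ 0x2F007 (P1/RW1/US1/PS0)
  lvl1: tbl 0x2F, slot 11 ⇒ 0x33007 (P1/RW1/US1/PS0)
  lvl2: tbl 0x33, slot 7 ⇒ 0x36007 (P1/RW1/US1/PS0)
  ✓ 0x36AD3  — 3 lookups
#1 VA=0x78161291F (r,kernel):
  lvl0: tbl 0x2D, slot 30 ⇒ 0x37007 (P1/RW1/US1/PS0)
  lvl1: tbl 0x37, slot 11 ⇒ 0x3A007 (P1/RW1/US1/PS0)
  lvl2: tbl 0x3A, slot 18 ⇒ 0x3E007 (P1/RW1/US1/PS0)
  ✓ 0x3E91F  — 3 lookups
#2 VA=0x100000ECF (r,kernel):
  lvl0: tbl 0x2D, slot 4 ⇒ 0x4E002 (P0/RW1/US0/PS0)
  → PAGE_NOT_PRESENT  (1 entries read)
#3 VA=0x7C26113E8 (r,kernel):
  lvl0: tbl 0x2D, slot 31 ⇒ 0x42007 (P1/RW1/US1/PS0)
  lvl1: tbl 0x42, slot 19 ⇒ 0x45007 (P1/RW1/US1/PS0)
  lvl2: tbl 0x45, slot 17 ⇒ 0x46007 (P1/RW1/US1/PS0)
  ✓ 0x463E8  — 3 lookups

Entries read for #1: 3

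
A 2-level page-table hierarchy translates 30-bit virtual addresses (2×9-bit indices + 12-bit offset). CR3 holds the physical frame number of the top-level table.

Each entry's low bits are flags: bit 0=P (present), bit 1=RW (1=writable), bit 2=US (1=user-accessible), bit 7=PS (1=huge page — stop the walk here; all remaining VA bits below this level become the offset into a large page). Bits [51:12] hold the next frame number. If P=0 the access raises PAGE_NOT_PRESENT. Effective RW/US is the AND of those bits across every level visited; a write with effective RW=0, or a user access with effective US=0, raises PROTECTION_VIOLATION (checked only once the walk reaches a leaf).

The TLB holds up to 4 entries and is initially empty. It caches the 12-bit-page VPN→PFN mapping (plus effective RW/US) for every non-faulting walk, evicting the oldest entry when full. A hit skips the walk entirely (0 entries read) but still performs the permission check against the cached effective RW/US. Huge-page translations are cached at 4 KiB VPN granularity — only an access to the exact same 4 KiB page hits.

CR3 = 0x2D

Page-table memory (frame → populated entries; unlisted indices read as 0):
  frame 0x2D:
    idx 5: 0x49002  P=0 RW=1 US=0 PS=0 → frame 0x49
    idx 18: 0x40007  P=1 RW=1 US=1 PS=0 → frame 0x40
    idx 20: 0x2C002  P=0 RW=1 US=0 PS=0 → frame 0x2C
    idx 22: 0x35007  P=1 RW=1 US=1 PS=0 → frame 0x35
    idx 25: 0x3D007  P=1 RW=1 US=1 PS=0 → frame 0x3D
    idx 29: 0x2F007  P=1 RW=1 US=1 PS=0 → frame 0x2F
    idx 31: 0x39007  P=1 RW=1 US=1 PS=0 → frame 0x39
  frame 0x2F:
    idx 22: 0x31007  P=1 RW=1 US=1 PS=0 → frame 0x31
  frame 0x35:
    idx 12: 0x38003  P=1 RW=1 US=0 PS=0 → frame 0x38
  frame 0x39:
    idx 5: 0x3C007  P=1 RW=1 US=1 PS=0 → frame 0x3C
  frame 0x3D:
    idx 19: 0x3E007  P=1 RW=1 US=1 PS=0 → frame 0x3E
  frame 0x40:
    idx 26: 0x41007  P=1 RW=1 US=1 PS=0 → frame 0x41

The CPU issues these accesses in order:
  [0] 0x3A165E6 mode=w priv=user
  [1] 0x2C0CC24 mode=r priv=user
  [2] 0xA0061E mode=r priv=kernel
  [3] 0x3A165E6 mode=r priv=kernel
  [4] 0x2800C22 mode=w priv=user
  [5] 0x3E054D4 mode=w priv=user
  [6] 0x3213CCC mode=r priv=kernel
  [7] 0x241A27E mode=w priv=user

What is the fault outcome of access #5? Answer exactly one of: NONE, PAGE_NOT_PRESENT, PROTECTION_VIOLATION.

Per-access translation:
#0 VA=0x3A165E6 (w,user):
  [0] read 0x2D idx=29: raw=0x2F007 flags P=1 W=1 U=1 S=0
  [1] read 0x2F idx=22: raw=0x31007 flags P=1 W=1 U=1 S=0
  ✓ 0x315E6  — 2 lookups
#1 VA=0x2C0CC24 (r,user):
  [0] read 0x2D idx=22: raw=0x35007 flags P=1 W=1 U=1 S=0
  [1] read 0x35 idx=12: raw=0x38003 flags P=1 W=1 U=0 S=0
  ⇒ fault: PROTECTION_VIOLATION  — 2 lookups
#2 VA=0xA0061E (r,kernel):
  [0] read 0x2D idx=5: raw=0x49002 flags P=0 W=1 U=0 S=0
  ⇒ fault: PAGE_NOT_PRESENT  — 1 lookups
#3 VA=0x3A165E6 (r,kernel):
  TLB hit vpn=0x3A16 → PA=0x315E6
#4 VA=0x2800C22 (w,user):
  [0] read 0x2D idx=20: raw=0x2C002 flags P=0 W=1 U=0 S=0
  ⇒ fault: PAGE_NOT_PRESENT  — 1 lookups
#5 VA=0x3E054D4 (w,user):
  [0] read 0x2D idx=31: raw=0x39007 flags P=1 W=1 U=1 S=0
  [1] read 0x39 idx=5: raw=0x3C007 flags P=1 W=1 U=1 S=0
  ✓ 0x3C4D4  — 2 lookups
#6 VA=0x3213CCC (r,kernel):
  [0] read 0x2D idx=25: raw=0x3D007 flags P=1 W=1 U=1 S=0
  [1] read 0x3D idx=19: raw=0x3E007 flags P=1 W=1 U=1 S=0
  ✓ 0x3ECCC  — 2 lookups
#7 VA=0x241A27E (w,user):
  [0] read 0x2D idx=18: raw=0x40007 flags P=1 W=1 U=1 S=0
  [1] read 0x40 idx=26: raw=0x41007 flags P=1 W=1 U=1 S=0
  ✓ 0x4127E  — 2 lookups

Access #5 fault: NONE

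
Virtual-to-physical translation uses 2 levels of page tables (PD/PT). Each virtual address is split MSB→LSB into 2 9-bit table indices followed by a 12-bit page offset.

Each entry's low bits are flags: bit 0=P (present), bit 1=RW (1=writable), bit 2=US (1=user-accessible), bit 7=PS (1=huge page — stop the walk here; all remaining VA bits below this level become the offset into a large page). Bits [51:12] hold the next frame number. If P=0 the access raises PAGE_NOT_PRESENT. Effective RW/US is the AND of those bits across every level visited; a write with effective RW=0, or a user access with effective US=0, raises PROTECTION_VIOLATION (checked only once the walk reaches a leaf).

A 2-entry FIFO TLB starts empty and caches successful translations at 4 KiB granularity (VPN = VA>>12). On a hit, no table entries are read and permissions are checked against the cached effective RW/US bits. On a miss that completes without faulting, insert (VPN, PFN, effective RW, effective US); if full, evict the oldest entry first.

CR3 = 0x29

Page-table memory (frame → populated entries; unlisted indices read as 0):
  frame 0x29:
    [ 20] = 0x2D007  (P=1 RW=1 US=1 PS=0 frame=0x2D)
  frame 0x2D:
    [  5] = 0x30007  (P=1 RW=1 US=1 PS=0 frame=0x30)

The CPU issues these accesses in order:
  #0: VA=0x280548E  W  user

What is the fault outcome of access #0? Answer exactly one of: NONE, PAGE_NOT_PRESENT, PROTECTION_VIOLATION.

Per-access translation:
#0 VA=0x280548E (w,user):
  L0 @0x29[20] → 0x2D007  P=1,RW=1,US=1,PS=0
  L1 @0x2D[5] → 0x30007  P=1,RW=1,US=1,PS=0
  ✓ 0x3048E  — 2 lookups

Access #0 fault: NONE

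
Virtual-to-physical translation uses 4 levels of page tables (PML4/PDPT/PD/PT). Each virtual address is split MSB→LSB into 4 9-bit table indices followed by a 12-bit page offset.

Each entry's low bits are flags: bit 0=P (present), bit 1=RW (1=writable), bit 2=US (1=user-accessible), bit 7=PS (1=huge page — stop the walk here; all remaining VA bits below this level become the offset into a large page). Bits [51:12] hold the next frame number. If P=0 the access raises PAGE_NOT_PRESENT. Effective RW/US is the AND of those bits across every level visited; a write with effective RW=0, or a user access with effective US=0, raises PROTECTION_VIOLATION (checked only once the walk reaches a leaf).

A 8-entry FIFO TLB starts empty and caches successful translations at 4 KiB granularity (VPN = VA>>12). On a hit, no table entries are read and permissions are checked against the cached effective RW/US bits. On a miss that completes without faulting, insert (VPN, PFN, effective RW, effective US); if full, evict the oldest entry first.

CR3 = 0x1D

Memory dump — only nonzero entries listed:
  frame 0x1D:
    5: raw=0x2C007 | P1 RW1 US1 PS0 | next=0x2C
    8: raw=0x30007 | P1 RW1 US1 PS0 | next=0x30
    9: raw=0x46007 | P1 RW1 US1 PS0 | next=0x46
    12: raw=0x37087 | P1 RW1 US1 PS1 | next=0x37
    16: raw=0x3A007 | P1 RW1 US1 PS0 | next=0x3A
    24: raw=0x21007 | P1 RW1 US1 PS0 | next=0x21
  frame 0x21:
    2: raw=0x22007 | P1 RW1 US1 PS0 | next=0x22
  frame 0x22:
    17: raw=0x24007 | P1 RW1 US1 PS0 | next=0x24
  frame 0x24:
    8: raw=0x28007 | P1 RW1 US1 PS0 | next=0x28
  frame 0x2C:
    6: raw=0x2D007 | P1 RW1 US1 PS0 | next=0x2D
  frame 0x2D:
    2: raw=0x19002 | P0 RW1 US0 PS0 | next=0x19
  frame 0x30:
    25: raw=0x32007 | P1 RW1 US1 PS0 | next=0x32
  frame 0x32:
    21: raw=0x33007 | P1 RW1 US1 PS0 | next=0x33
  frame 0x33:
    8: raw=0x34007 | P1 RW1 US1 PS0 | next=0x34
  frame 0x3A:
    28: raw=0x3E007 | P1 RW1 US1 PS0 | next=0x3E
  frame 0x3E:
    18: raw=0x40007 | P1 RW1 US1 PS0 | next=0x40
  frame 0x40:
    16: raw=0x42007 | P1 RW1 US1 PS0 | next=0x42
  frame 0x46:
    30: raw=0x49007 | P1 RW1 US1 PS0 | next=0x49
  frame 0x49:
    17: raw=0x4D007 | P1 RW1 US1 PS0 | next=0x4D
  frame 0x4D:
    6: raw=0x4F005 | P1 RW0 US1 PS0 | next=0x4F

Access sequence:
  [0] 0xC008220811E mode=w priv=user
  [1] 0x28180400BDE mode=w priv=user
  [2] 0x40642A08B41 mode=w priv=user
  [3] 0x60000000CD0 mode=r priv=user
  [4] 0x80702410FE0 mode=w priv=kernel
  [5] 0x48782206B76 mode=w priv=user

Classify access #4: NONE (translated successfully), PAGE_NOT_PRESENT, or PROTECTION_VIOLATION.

Trace:
#0 VA=0xC008220811E (w,user):
  L0 @0x1D[24] → 0x21007  P=1,RW=1,US=1,PS=0
  L1 @0x21[2] → 0x22007  P=1,RW=1,US=1,PS=0
  L2 @0x22[17] → 0x24007  P=1,RW=1,US=1,PS=0
  L3 @0x24[8] → 0x28007  P=1,RW=1,US=1,PS=0
  → PA=0x2811E  (4 entries read)
#1 VA=0x28180400BDE (w,user):
  L0 @0x1D[5] → 0x2C007  P=1,RW=1,US=1,PS=0
  L1 @0x2C[6] → 0x2D007  P=1,RW=1,US=1,PS=0
  L2 @0x2D[2] → 0x19002  P=0,RW=1,US=0,PS=0
  → PAGE_NOT_PRESENT  (3 entries read)
#2 VA=0x40642A08B41 (w,user):
  L0 @0x1D[8] → 0x30007  P=1,RW=1,US=1,PS=0
  L1 @0x30[25] → 0x32007  P=1,RW=1,US=1,PS=0
  L2 @0x32[21] → 0x33007  P=1,RW=1,US=1,PS=0
  L3 @0x33[8] → 0x34007  P=1,RW=1,US=1,PS=0
  → PA=0x34B41  (4 entries read)
#3 VA=0x60000000CD0 (r,user):
  L0 @0x1D[12] → 0x37087  P=1,RW=1,US=1,PS=1
  → PA=0x37CD0 (huge @L0)  (1 entries read)
#4 VA=0x80702410FE0 (w,kernel):
  L0 @0x1D[16] → 0x3A007  P=1,RW=1,US=1,PS=0
  L1 @0x3A[28] → 0x3E007  P=1,RW=1,US=1,PS=0
  L2 @0x3E[18] → 0x40007  P=1,RW=1,US=1,PS=0
  L3 @0x40[16] → 0x42007  P=1,RW=1,US=1,PS=0
  → PA=0x42FE0  (4 entries read)
#5 VA=0x48782206B76 (w,user):
  L0 @0x1D[9] → 0x46007  P=1,RW=1,US=1,PS=0
  L1 @0x46[30] → 0x49007  P=1,RW=1,US=1,PS=0
  L2 @0x49[17] → 0x4D007  P=1,RW=1,US=1,PS=0
  L3 @0x4D[6] → 0x4F005  P=1,RW=0,US=1,PS=0
  → PROTECTION_VIOLATION  (4 entries read)

Access #4 fault: NONE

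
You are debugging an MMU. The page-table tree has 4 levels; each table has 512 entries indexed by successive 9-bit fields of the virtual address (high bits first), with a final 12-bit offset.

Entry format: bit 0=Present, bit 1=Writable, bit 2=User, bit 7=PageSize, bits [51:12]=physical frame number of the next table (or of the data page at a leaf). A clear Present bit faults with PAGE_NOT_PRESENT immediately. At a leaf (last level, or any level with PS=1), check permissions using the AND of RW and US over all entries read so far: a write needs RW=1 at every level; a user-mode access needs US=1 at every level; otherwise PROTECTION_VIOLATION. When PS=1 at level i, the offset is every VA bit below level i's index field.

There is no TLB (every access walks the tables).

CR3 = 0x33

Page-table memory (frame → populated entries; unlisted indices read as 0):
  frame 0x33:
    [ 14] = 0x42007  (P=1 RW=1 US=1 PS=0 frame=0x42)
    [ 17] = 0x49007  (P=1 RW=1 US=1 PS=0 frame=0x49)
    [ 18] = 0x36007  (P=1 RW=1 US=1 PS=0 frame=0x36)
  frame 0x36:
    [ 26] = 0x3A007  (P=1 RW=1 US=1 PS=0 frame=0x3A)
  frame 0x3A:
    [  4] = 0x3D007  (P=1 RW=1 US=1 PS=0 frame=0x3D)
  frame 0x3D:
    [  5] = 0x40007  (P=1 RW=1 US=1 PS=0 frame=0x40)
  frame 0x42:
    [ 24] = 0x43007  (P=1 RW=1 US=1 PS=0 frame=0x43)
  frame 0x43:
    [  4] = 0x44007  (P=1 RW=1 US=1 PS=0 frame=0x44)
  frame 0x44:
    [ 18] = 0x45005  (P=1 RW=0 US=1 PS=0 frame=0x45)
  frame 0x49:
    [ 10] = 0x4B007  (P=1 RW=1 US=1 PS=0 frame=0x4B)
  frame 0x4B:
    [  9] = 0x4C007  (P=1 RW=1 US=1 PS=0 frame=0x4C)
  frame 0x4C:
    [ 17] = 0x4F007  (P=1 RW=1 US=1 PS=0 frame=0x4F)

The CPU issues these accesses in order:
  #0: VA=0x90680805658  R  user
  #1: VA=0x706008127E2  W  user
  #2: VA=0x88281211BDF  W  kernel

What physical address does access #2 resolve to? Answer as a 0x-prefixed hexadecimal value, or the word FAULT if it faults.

Walk each access:
#0 VA=0x90680805658 (r,user):
  [0] read 0x33 idx=18: raw=0x36007 flags P=1 W=1 U=1 S=0
  [1] read 0x36 idx=26: raw=0x3A007 flags P=1 W=1 U=1 S=0
  [2] read 0x3A idx=4: raw=0x3D007 flags P=1 W=1 U=1 S=0
  [3] read 0x3D idx=5: raw=0x40007 flags P=1 W=1 U=1 S=0
  ✓ 0x40658  — 4 lookups
#1 VA=0x706008127E2 (w,user):
  [0] read 0x33 idx=14: raw=0x42007 flags P=1 W=1 U=1 S=0
  [1] read 0x42 idx=24: raw=0x43007 flags P=1 W=1 U=1 S=0
  [2] read 0x43 idx=4: raw=0x44007 flags P=1 W=1 U=1 S=0
  [3] read 0x44 idx=18: raw=0x45005 flags P=1 W=0 U=1 S=0
  ✗ PROTECTION_VIOLATION  [4 reads]
#2 VA=0x88281211BDF (w,kernel):
  [0] read 0x33 idx=17: raw=0x49007 flags P=1 W=1 U=1 S=0
  [1] read 0x49 idx=10: raw=0x4B007 flags P=1 W=1 U=1 S=0
  [2] read 0x4B idx=9: raw=0x4C007 flags P=1 W=1 U=1 S=0
  [3] read 0x4C idx=17: raw=0x4F007 flags P=1 W=1 U=1 S=0
  ✓ 0x4FBDF  — 4 lookups

Access #2 PA: 0x4FBDF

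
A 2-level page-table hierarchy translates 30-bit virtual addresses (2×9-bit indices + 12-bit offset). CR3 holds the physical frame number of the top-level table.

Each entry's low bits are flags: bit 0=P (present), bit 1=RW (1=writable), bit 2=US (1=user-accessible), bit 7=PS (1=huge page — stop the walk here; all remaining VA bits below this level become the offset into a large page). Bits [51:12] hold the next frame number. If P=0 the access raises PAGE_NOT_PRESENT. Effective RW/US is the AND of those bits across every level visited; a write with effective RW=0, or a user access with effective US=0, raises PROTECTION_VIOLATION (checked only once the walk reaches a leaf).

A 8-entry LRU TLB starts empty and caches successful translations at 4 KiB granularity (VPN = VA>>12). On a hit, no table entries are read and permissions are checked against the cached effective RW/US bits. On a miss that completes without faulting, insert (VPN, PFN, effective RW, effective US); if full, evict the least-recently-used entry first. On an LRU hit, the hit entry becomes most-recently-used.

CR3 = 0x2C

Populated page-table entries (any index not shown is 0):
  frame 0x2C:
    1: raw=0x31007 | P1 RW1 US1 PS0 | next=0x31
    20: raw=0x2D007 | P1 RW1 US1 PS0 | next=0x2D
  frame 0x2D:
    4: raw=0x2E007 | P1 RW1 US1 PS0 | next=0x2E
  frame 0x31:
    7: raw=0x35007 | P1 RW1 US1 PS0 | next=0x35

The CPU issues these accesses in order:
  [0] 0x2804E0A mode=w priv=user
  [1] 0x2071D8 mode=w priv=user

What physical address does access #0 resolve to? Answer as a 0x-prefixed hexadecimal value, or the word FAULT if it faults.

Walk each access:
#0 VA=0x2804E0A (w,user):
  lvl0: tbl 0x2C, slot 20 ⇒ 0x2D007 (P1/RW1/US1/PS0)
  lvl1: tbl 0x2D, slot 4 ⇒ 0x2E007 (P1/RW1/US1/PS0)
  ✓ 0x2EE0A  — 2 lookups
#1 VA=0x2071D8 (w,user):
  lvl0: tbl 0x2C, slot 1 ⇒ 0x31007 (P1/RW1/US1/PS0)
  lvl1: tbl 0x31, slot 7 ⇒ 0x35007 (P1/RW1/US1/PS0)
  ✓ 0x351D8  — 2 lookups

Access #0 PA: 0x2EE0A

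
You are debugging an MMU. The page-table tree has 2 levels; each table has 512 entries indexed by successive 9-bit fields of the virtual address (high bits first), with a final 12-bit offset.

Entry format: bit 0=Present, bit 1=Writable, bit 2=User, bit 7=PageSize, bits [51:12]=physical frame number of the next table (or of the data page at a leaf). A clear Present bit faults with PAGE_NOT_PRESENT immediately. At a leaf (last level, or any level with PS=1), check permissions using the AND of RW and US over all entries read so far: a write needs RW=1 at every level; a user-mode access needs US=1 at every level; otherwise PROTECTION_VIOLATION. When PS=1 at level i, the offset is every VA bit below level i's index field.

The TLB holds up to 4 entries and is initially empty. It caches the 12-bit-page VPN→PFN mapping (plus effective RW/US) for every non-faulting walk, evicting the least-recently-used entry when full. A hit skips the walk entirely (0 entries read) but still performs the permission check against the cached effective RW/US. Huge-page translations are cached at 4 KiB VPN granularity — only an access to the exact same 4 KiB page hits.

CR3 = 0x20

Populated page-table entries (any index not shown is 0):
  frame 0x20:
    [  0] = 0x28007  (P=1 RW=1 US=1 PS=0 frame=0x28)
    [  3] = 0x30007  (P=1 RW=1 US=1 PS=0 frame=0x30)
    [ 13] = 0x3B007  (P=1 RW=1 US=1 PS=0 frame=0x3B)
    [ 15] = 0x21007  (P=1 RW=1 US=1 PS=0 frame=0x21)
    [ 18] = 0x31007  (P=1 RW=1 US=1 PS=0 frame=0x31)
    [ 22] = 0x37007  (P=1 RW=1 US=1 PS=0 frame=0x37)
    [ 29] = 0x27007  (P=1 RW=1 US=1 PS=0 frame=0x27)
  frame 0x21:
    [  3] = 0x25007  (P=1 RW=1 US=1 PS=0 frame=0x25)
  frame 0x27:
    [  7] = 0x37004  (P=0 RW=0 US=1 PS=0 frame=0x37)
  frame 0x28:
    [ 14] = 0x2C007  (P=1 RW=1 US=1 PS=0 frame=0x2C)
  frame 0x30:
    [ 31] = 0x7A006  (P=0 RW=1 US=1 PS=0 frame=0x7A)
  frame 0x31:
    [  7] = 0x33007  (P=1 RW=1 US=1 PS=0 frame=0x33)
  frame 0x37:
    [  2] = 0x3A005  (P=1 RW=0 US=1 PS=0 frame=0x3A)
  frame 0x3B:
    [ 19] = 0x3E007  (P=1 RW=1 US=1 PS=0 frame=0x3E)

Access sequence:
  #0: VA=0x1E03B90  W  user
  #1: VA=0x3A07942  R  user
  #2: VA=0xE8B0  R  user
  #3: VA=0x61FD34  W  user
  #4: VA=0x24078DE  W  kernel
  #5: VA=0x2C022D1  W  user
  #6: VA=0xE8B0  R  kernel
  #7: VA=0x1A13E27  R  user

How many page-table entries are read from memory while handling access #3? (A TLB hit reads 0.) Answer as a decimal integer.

Per-access translation:
#0 VA=0x1E03B90 (w,user):
  [0] read 0x20 idx=15: raw=0x21007 flags P=1 W=1 U=1 S=0
  [1] read 0x21 idx=3: raw=0x25007 flags P=1 W=1 U=1 S=0
  ✓ 0x25B90  — 2 lookups
#1 VA=0x3A07942 (r,user):
  [0] read 0x20 idx=29: raw=0x27007 flags P=1 W=1 U=1 S=0
  [1] read 0x27 idx=7: raw=0x37004 flags P=0 W=0 U=1 S=0
  ✗ PAGE_NOT_PRESENT  [2 reads]
#2 VA=0xE8B0 (r,user):
  [0] read 0x20 idx=0: raw=0x28007 flags P=1 W=1 U=1 S=0
  [1] read 0x28 idx=14: raw=0x2C007 flags P=1 W=1 U=1 S=0
  ✓ 0x2C8B0  — 2 lookups
#3 VA=0x61FD34 (w,user):
  [0] read 0x20 idx=3: raw=0x30007 flags P=1 W=1 U=1 S=0
  [1] read 0x30 idx=31: raw=0x7A006 flags P=0 W=1 U=1 S=0
  ✗ PAGE_NOT_PRESENT  [2 reads]
#4 VA=0x24078DE (w,kernel):
  [0] read 0x20 idx=18: raw=0x31007 flags P=1 W=1 U=1 S=0
  [1] read 0x31 idx=7: raw=0x33007 flags P=1 W=1 U=1 S=0
  ✓ 0x338DE  — 2 lookups
#5 VA=0x2C022D1 (w,user):
  [0] read 0x20 idx=22: raw=0x37007 flags P=1 W=1 U=1 S=0
  [1] read 0x37 idx=2: raw=0x3A005 flags P=1 W=0 U=1 S=0
  ✗ PROTECTION_VIOLATION  [2 reads]
#6 VA=0xE8B0 (r,kernel):
  TLB hit vpn=0xE → PA=0x2C8B0
#7 VA=0x1A13E27 (r,user):
  [0] read 0x20 idx=13: raw=0x3B007 flags P=1 W=1 U=1 S=0
  [1] read 0x3B idx=19: raw=0x3E007 flags P=1 W=1 U=1 S=0
  ✓ 0x3EE27  — 2 lookups

Entries read for #3: 2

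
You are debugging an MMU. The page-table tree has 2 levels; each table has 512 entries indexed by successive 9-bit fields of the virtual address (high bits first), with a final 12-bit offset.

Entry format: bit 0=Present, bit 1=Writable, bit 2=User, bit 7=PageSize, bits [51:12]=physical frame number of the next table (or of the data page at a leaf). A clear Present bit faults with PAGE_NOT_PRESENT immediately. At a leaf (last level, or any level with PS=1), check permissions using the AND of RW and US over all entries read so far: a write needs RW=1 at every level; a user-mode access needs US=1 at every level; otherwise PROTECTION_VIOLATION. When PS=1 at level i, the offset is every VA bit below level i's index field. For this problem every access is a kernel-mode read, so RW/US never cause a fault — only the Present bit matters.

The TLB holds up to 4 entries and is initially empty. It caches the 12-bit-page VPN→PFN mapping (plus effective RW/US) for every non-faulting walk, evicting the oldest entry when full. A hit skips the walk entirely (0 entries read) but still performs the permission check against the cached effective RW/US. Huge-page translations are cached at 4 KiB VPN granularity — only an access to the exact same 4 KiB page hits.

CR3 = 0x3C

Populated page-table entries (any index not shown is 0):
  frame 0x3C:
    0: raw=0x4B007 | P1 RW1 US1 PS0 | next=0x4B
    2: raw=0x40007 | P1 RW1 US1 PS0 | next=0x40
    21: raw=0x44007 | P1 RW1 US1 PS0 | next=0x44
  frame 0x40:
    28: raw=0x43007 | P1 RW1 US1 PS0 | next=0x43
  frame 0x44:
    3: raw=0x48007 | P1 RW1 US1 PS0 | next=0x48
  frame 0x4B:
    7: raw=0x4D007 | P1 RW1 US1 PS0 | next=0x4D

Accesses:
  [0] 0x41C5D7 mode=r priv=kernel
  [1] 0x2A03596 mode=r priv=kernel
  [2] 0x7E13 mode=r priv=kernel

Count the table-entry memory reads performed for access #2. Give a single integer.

Walk each access:
#0 VA=0x41C5D7 (r,kernel):
  lvl0: tbl 0x3C, slot 2 ⇒ 0x40007 (P1/RW1/US1/PS0)
  lvl1: tbl 0x40, slot 28 ⇒ 0x43007 (P1/RW1/US1/PS0)
  ⇒ phys 0x435D7  [2 reads]
#1 VA=0x2A03596 (r,kernel):
  lvl0: tbl 0x3C, slot 21 ⇒ 0x44007 (P1/RW1/US1/PS0)
  lvl1: tbl 0x44, slot 3 ⇒ 0x48007 (P1/RW1/US1/PS0)
  ⇒ phys 0x48596  [2 reads]
#2 VA=0x7E13 (r,kernel):
  lvl0: tbl 0x3C, slot 0 ⇒ 0x4B007 (P1/RW1/US1/PS0)
  lvl1: tbl 0x4B, slot 7 ⇒ 0x4D007 (P1/RW1/US1/PS0)
  ⇒ phys 0x4DE13  [2 reads]

Entries read for #2: 2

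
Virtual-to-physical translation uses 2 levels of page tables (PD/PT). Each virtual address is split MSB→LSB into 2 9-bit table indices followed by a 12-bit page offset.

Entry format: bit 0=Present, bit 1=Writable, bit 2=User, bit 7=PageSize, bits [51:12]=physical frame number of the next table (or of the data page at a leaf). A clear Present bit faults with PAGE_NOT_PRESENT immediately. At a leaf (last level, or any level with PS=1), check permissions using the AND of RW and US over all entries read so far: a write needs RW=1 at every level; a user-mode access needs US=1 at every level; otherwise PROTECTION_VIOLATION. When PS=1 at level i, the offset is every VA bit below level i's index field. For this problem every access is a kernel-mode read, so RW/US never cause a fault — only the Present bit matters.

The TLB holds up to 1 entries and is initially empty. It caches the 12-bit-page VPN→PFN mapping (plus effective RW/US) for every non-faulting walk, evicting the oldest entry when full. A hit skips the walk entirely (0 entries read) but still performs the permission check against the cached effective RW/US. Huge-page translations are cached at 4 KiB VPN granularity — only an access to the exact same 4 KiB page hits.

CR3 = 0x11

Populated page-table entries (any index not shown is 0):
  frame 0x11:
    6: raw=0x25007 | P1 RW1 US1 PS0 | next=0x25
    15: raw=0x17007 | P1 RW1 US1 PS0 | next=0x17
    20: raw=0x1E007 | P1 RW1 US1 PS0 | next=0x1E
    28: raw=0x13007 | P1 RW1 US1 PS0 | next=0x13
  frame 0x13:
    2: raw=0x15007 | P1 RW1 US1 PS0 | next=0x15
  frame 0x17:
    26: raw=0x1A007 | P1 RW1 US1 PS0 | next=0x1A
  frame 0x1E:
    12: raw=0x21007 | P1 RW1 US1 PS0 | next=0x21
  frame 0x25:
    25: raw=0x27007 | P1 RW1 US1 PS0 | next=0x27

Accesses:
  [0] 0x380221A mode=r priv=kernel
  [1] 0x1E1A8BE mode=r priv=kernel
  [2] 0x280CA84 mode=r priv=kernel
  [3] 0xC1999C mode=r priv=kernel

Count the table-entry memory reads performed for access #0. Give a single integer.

Trace:
#0 VA=0x380221A (r,kernel):
  lvl0: tbl 0x11, slot 28 ⇒ 0x13007 (P1/RW1/US1/PS0)
  lvl1: tbl 0x13, slot 2 ⇒ 0x15007 (P1/RW1/US1/PS0)
  ✓ 0x1521A  — 2 lookups
#1 VA=0x1E1A8BE (r,kernel):
  lvl0: tbl 0x11, slot 15 ⇒ 0x17007 (P1/RW1/US1/PS0)
  lvl1: tbl 0x17, slot 26 ⇒ 0x1A007 (P1/RW1/US1/PS0)
  ✓ 0x1A8BE  — 2 lookups
#2 VA=0x280CA84 (r,kernel):
  lvl0: tbl 0x11, slot 20 ⇒ 0x1E007 (P1/RW1/US1/PS0)
  lvl1: tbl 0x1E, slot 12 ⇒ 0x21007 (P1/RW1/US1/PS0)
  ✓ 0x21A84  — 2 lookups
#3 VA=0xC1999C (r,kernel):
  lvl0: tbl 0x11, slot 6 ⇒ 0x25007 (P1/RW1/US1/PS0)
  lvl1: tbl 0x25, slot 25 ⇒ 0x27007 (P1/RW1/US1/PS0)
  ✓ 0x2799C  — 2 lookups

Entries read for #0: 2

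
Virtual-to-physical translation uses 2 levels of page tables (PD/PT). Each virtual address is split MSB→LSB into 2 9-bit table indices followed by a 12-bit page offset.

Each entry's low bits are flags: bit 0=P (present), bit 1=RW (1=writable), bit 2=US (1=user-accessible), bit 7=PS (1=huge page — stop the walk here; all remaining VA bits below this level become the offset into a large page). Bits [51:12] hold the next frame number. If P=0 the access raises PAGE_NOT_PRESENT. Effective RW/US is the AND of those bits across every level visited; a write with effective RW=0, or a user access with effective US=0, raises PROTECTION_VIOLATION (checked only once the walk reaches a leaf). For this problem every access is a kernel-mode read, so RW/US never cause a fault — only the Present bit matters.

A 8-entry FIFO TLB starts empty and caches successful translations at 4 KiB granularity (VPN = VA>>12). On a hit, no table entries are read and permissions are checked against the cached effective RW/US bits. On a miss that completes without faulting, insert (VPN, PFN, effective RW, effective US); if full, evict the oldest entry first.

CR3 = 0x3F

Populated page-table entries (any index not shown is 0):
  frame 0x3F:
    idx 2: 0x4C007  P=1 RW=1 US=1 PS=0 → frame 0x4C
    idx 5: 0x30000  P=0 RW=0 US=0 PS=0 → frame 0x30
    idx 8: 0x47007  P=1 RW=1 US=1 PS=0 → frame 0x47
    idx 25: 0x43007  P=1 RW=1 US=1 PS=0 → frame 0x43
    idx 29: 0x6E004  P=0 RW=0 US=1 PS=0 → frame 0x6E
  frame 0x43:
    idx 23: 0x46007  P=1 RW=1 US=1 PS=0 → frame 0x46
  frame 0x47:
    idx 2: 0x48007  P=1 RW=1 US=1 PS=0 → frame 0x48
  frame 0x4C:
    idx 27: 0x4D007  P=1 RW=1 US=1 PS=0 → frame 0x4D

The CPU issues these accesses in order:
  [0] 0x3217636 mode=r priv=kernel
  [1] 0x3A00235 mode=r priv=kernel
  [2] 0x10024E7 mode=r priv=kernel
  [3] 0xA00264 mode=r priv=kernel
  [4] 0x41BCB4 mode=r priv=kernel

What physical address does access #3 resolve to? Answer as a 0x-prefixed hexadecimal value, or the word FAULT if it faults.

Per-access translation:
#0 VA=0x3217636 (r,kernel):
  lvl0: tbl 0x3F, slot 25 ⇒ 0x43007 (P1/RW1/US1/PS0)
  lvl1: tbl 0x43, slot 23 ⇒ 0x46007 (P1/RW1/US1/PS0)
  ✓ 0x46636  — 2 lookups
#1 VA=0x3A00235 (r,kernel):
  lvl0: tbl 0x3F, slot 29 ⇒ 0x6E004 (P0/RW0/US1/PS0)
  ✗ PAGE_NOT_PRESENT  [1 reads]
#2 VA=0x10024E7 (r,kernel):
  lvl0: tbl 0x3F, slot 8 ⇒ 0x47007 (P1/RW1/US1/PS0)
  lvl1: tbl 0x47, slot 2 ⇒ 0x48007 (P1/RW1/US1/PS0)
  ✓ 0x484E7  — 2 lookups
#3 VA=0xA00264 (r,kernel):
  lvl0: tbl 0x3F, slot 5 ⇒ 0x30000 (P0/RW0/US0/PS0)
  ✗ PAGE_NOT_PRESENT  [1 reads]
#4 VA=0x41BCB4 (r,kernel):
  lvl0: tbl 0x3F, slot 2 ⇒ 0x4C007 (P1/RW1/US1/PS0)
  lvl1: tbl 0x4C, slot 27 ⇒ 0x4D007 (P1/RW1/US1/PS0)
  ✓ 0x4DCB4  — 2 lookups

Access #3 PA: FAULT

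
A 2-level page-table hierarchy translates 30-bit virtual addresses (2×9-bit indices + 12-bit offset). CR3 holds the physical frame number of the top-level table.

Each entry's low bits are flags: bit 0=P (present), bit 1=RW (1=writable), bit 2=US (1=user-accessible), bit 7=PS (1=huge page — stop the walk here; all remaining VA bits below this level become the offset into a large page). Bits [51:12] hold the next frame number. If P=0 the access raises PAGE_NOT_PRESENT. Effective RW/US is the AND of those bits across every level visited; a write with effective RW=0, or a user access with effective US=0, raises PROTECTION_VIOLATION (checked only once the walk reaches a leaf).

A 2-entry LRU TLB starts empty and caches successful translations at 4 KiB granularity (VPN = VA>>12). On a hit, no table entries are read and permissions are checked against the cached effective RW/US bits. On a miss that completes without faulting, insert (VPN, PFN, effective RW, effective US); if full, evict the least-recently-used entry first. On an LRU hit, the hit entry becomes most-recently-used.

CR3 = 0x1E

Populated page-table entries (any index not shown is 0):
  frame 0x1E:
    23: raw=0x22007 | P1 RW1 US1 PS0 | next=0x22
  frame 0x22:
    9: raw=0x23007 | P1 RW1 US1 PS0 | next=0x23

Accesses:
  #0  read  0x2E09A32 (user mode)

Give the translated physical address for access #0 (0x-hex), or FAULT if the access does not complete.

Trace:
#0 VA=0x2E09A32 (r,user):
  [0] read 0x1E idx=23: raw=0x22007 flags P=1 W=1 U=1 S=0
  [1] read 0x22 idx=9: raw=0x23007 flags P=1 W=1 U=1 S=0
  ✓ 0x23A32  — 2 lookups

Access #0 PA: 0x23A32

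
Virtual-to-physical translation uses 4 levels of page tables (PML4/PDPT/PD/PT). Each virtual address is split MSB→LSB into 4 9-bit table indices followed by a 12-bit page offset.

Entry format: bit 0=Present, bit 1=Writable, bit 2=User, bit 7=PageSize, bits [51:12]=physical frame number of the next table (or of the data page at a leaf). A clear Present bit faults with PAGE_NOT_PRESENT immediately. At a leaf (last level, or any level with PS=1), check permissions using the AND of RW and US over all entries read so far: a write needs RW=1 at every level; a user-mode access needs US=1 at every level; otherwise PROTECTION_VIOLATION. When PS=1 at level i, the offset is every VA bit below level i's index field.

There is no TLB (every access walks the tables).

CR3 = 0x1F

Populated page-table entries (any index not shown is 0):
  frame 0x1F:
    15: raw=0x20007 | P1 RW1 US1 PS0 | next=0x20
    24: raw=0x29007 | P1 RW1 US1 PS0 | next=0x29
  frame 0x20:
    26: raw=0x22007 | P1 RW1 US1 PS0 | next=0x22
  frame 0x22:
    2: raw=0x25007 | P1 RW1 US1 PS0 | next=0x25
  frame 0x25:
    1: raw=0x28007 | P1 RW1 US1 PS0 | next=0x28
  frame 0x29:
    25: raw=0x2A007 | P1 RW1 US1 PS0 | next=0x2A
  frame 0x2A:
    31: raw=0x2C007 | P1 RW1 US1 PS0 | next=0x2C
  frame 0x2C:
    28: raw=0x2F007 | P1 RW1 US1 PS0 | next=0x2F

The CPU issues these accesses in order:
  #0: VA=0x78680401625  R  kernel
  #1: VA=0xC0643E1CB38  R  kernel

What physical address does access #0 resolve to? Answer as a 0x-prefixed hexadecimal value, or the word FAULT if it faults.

Walk each access:
#0 VA=0x78680401625 (r,kernel):
  [0] read 0x1F idx=15: raw=0x20007 flags P=1 W=1 U=1 S=0
  [1] read 0x20 idx=26: raw=0x22007 flags P=1 W=1 U=1 S=0
  [2] read 0x22 idx=2: raw=0x25007 flags P=1 W=1 U=1 S=0
  [3] read 0x25 idx=1: raw=0x28007 flags P=1 W=1 U=1 S=0
  ✓ 0x28625  — 4 lookups
#1 VA=0xC0643E1CB38 (r,kernel):
  [0] read 0x1F idx=24: raw=0x29007 flags P=1 W=1 U=1 S=0
  [1] read 0x29 idx=25: raw=0x2A007 flags P=1 W=1 U=1 S=0
  [2] read 0x2A idx=31: raw=0x2C007 flags P=1 W=1 U=1 S=0
  [3] read 0x2C idx=28: raw=0x2F007 flags P=1 W=1 U=1 S=0
  ✓ 0x2FB38  — 4 lookups

Access #0 PA: 0x28625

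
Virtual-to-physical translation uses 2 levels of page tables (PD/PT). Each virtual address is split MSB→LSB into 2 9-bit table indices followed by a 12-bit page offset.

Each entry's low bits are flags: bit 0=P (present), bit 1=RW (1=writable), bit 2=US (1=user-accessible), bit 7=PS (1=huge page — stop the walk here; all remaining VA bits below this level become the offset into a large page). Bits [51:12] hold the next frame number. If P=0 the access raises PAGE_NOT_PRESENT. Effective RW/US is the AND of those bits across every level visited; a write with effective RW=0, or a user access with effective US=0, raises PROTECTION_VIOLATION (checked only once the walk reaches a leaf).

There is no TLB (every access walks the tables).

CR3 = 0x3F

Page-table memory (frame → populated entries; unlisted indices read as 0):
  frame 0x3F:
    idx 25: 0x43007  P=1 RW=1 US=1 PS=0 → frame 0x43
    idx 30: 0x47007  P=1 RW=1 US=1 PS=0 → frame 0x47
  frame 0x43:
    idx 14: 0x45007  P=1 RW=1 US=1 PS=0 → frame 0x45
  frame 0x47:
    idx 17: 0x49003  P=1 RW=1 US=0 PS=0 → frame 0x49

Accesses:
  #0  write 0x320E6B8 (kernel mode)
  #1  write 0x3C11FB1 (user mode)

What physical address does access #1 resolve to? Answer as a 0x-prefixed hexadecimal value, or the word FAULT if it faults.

Trace:
#0 VA=0x320E6B8 (w,kernel):
  lvl0: tbl 0x3F, slot 25 ⇒ 0x43007 (P1/RW1/US1/PS0)
  lvl1: tbl 0x43, slot 14 ⇒ 0x45007 (P1/RW1/US1/PS0)
  ✓ 0x456B8  — 2 lookups
#1 VA=0x3C11FB1 (w,user):
  lvl0: tbl 0x3F, slot 30 ⇒ 0x47007 (P1/RW1/US1/PS0)
  lvl1: tbl 0x47, slot 17 ⇒ 0x49003 (P1/RW1/US0/PS0)
  ✗ PROTECTION_VIOLATION  [2 reads]

Access #1 PA: FAULT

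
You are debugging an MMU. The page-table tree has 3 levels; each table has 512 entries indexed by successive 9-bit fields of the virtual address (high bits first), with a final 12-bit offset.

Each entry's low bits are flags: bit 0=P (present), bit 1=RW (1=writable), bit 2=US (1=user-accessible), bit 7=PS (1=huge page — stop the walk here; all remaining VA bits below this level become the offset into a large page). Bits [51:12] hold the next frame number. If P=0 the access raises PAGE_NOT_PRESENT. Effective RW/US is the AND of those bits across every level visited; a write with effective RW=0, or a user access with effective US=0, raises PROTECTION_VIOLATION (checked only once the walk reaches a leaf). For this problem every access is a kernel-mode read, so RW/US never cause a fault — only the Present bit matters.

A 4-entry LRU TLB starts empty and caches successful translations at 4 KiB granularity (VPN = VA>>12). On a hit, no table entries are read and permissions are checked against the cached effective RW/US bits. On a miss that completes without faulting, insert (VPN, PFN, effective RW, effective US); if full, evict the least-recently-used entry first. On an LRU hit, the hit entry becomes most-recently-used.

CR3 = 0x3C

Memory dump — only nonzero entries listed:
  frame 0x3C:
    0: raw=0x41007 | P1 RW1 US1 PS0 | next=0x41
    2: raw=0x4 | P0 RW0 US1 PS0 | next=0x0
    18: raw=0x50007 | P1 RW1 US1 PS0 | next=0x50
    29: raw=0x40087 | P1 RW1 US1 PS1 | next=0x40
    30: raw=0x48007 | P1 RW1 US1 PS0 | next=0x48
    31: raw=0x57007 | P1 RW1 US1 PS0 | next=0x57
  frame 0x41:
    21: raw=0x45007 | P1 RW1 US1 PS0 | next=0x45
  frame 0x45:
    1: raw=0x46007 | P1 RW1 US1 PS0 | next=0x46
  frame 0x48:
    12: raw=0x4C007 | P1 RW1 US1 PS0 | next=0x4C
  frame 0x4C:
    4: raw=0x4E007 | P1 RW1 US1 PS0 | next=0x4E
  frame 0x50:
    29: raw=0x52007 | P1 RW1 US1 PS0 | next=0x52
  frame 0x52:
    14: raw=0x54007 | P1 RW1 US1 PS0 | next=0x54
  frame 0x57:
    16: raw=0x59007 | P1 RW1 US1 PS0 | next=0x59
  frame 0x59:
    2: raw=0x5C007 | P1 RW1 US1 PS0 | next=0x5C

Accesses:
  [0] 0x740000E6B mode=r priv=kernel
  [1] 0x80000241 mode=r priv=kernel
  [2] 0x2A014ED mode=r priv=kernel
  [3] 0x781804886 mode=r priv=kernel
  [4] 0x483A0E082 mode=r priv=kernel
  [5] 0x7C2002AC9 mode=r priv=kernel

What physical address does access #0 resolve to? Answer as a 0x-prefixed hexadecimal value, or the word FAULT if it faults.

Per-access translation:
#0 VA=0x740000E6B (r,kernel):
  [0] read 0x3C idx=29: raw=0x40087 flags P=1 W=1 U=1 S=1
  ⇒ phys 0x40E6B (huge @L0)  [1 reads]
#1 VA=0x80000241 (r,kernel):
  [0] read 0x3C idx=2: raw=0x4 flags P=0 W=0 U=1 S=0
  ⇒ fault: PAGE_NOT_PRESENT  — 1 lookups
#2 VA=0x2A014ED (r,kernel):
  [0] read 0x3C idx=0: raw=0x41007 flags P=1 W=1 U=1 S=0
  [1] read 0x41 idx=21: raw=0x45007 flags P=1 W=1 U=1 S=0
  [2] read 0x45 idx=1: raw=0x46007 flags P=1 W=1 U=1 S=0
  ⇒ phys 0x464ED  [3 reads]
#3 VA=0x781804886 (r,kernel):
  [0] read 0x3C idx=30: raw=0x48007 flags P=1 W=1 U=1 S=0
  [1] read 0x48 idx=12: raw=0x4C007 flags P=1 W=1 U=1 S=0
  [2] read 0x4C idx=4: raw=0x4E007 flags P=1 W=1 U=1 S=0
  ⇒ phys 0x4E886  [3 reads]
#4 VA=0x483A0E082 (r,kernel):
  [0] read 0x3C idx=18: raw=0x50007 flags P=1 W=1 U=1 S=0
  [1] read 0x50 idx=29: raw=0x52007 flags P=1 W=1 U=1 S=0
  [2] read 0x52 idx=14: raw=0x54007 flags P=1 W=1 U=1 S=0
  ⇒ phys 0x54082  [3 reads]
#5 VA=0x7C2002AC9 (r,kernel):
  [0] read 0x3C idx=31: raw=0x57007 flags P=1 W=1 U=1 S=0
  [1] read 0x57 idx=16: raw=0x59007 flags P=1 W=1 U=1 S=0
  [2] read 0x59 idx=2: raw=0x5C007 flags P=1 W=1 U=1 S=0
  ⇒ phys 0x5CAC9  [3 reads]

Access #0 PA: 0x40E6B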